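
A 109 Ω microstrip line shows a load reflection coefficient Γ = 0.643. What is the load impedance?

Z_L = Z_0·(1 + Γ)/(1 − Γ) = 109·(1.64)/(0.357)

Z_L ≈ 502 Ω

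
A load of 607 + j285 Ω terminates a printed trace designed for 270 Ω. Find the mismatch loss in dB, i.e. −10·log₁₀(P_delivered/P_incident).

Γ = (337 + j285)/(877 + j285), |Γ| = 0.479
|Γ|² = 0.229, so P_del/P_inc = 1 − |Γ|² = 0.771
ML = −10·log₁₀(1 − |Γ|²)

mismatch loss ≈ 1.13 dB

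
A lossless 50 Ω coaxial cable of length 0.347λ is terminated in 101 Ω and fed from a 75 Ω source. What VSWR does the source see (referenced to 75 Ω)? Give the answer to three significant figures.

βl = 2π × 0.347 = 125°
tan(βl) = -1.43
Z_in = Z_0·(Z_L + jZ_0·tanβl)/(Z_0 + jZ_L·tanβl) = 32.9 + j23.5 Ω
Γ_s = (Z_in − Z_s)/(Z_in + Z_s) = (-42.1 + j23.5)/(108 + j23.5), |Γ_s| = 0.437
VSWR = (1 + |Γ_s|)/(1 − |Γ_s|)

VSWR ≈ 2.55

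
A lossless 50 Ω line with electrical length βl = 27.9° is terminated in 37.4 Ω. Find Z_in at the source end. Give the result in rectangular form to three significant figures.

tan(βl) = tan(27.9°) = 0.529
Z_in = Z_0·(Z_L + jZ_0·tanβl)/(Z_0 + jZ_L·tanβl)
     = 50·(37.4 + j26.5)/(50 + j19.8)

Z_in ≈ 41.4 + j10.1 Ω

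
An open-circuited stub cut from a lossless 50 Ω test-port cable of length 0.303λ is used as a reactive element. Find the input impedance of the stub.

βl = 2π × 0.303 = 109°
tan(βl) = -2.89
For an open-circuited stub, Z_in = −jZ_0·cot(βl) = −jZ_0/tan(βl)

Z_in ≈ +j17.3 Ω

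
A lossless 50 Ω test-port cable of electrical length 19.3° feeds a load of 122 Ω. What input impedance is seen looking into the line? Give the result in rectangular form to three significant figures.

Z_in ≈ 79.2 − j50.1 Ω

tan(βl) = tan(19.3°) = 0.35
Z_in = Z_0·(Z_L + jZ_0·tanβl)/(Z_0 + jZ_L·tanβl)
     = 50·(122 + j17.5)/(50 + j42.7)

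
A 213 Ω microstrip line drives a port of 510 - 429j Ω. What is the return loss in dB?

RL ≈ 4.14 dB

Γ = (297 − j429)/(723 − j429), |Γ| = 0.621
RL = −20·log₁₀|Γ| = −20·log₁₀(0.621)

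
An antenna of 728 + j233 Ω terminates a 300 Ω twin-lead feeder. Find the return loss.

Γ = (428 + j233)/(1028 + j233), |Γ| = 0.462
RL = −20·log₁₀|Γ| = −20·log₁₀(0.462)

RL ≈ 6.7 dB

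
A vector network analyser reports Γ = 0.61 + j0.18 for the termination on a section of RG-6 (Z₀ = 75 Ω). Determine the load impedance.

Z_L = Z_0·(1 + Γ)/(1 − Γ) = 75·(1.61 + j0.18)/(0.39 − j0.18)

Z_L ≈ 242 + j146 Ω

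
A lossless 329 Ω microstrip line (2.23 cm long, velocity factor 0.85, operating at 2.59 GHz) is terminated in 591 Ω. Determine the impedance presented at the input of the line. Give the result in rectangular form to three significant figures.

Z_in ≈ 186 − j33.5 Ω

λ = v/f = 0.85·c / 2.59 GHz = 0.0985 m
βl = 2π·l/λ = 2π × 0.226 = 81.5°
tan(βl) = tan(81.5°) = 6.72
Z_in = Z_0·(Z_L + jZ_0·tanβl)/(Z_0 + jZ_L·tanβl)
     = 329·(591 + j2210)/(329 + j3970)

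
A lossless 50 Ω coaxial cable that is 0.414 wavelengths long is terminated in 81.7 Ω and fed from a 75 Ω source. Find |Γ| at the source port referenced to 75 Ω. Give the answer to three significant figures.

|Γ| ≈ 0.234

βl = 2π × 0.414 = 149°
tan(βl) = -0.6
Z_in = Z_0·(Z_L + jZ_0·tanβl)/(Z_0 + jZ_L·tanβl) = 56.7 + j25.5 Ω
Γ_s = (Z_in − Z_s)/(Z_in + Z_s) = (-18.3 + j25.5)/(132 + j25.5), |Γ_s| = 0.234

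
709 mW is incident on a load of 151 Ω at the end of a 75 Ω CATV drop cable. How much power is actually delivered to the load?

Γ = (151 − 75)/(151 + 75) = 0.336
|Γ|² = 0.113
P_refl = |Γ|²·P_inc = 80.2 mW, P_del = (1 − |Γ|²)·P_inc = 629 mW

P_delivered ≈ 629 mW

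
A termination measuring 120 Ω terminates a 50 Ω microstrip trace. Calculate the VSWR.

VSWR ≈ 2.4

Γ = (120 − 50)/(120 + 50) = 0.412
VSWR = (1 + 0.412)/(1 − 0.412)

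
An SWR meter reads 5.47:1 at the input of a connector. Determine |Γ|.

|Γ| = (S − 1)/(S + 1) = (5.47 − 1)/(5.47 + 1) = 4.47/6.47

|Γ| ≈ 0.691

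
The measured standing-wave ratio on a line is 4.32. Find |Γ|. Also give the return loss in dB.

|Γ| ≈ 0.624; return loss ≈ 4.1 dB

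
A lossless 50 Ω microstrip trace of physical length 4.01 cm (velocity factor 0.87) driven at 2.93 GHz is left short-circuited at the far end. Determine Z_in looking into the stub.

Z_in ≈ −j16.2 Ω

λ = v/f = 0.87·c / 2.93 GHz = 0.0891 m
βl = 2π·l/λ = 2π × 0.45 = 162°
tan(βl) = -0.324
For a short-circuited stub, Z_in = jZ_0·tan(βl)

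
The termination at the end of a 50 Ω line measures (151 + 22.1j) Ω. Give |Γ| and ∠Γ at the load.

Γ ≈ 0.511 ∠ 6.07°

Γ = (Z_L − Z_0)/(Z_L + Z_0) = (101 + j22.1)/(201 + j22.1)
|Γ| = 103/202 = 0.511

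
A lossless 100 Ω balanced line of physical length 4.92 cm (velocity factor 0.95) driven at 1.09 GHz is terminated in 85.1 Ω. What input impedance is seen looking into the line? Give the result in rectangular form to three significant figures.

Z_in ≈ 111 + j12.7 Ω

λ = v/f = 0.95·c / 1.09 GHz = 0.261 m
βl = 2π·l/λ = 2π × 0.188 = 67.7°
tan(βl) = tan(67.7°) = 2.44
Z_in = Z_0·(Z_L + jZ_0·tanβl)/(Z_0 + jZ_L·tanβl)
     = 100·(85.1 + j244)/(100 + j208)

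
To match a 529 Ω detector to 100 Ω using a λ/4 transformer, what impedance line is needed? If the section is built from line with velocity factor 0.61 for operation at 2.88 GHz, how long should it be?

Z_qwt ≈ 230 Ω; length ≈ 1.59 cm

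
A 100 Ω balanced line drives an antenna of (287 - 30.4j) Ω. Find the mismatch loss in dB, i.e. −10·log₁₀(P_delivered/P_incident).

mismatch loss ≈ 1.18 dB

Γ = (187 − j30.4)/(387 − j30.4), |Γ| = 0.488
|Γ|² = 0.238, so P_del/P_inc = 1 − |Γ|² = 0.762
ML = −10·log₁₀(1 − |Γ|²)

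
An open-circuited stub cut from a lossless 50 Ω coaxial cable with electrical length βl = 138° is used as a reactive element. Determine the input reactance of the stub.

X_in ≈ 55.5 Ω (inductive)

tan(βl) = -0.9
For an open-circuited stub, Z_in = −jZ_0·cot(βl) = −jZ_0/tan(βl)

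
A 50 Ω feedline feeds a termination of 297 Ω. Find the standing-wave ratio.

For a purely resistive load, VSWR = R_L/Z_0 or Z_0/R_L (whichever > 1) = 297/50

VSWR ≈ 5.94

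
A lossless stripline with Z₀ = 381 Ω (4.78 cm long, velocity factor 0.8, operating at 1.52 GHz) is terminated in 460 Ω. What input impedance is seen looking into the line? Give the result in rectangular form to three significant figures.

Z_in ≈ 326 + j38.1 Ω

λ = v/f = 0.8·c / 1.52 GHz = 0.158 m
βl = 2π·l/λ = 2π × 0.303 = 109°
tan(βl) = tan(109°) = -2.91
Z_in = Z_0·(Z_L + jZ_0·tanβl)/(Z_0 + jZ_L·tanβl)
     = 381·(460 − j1110)/(381 − j1340)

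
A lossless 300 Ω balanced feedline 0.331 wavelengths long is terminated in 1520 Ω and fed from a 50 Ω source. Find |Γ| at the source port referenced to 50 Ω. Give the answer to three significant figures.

βl = 2π × 0.331 = 119°
tan(βl) = -1.79
Z_in = Z_0·(Z_L + jZ_0·tanβl)/(Z_0 + jZ_L·tanβl) = 76.7 + j159 Ω
Γ_s = (Z_in − Z_s)/(Z_in + Z_s) = (26.7 + j159)/(127 + j159), |Γ_s| = 0.793

|Γ| ≈ 0.793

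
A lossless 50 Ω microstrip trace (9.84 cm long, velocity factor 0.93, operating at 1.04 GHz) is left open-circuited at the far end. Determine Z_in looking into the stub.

λ = v/f = 0.93·c / 1.04 GHz = 0.268 m
βl = 2π·l/λ = 2π × 0.367 = 132°
tan(βl) = -1.11
For an open-circuited stub, Z_in = −jZ_0·cot(βl) = −jZ_0/tan(βl)

Z_in ≈ +j45.1 Ω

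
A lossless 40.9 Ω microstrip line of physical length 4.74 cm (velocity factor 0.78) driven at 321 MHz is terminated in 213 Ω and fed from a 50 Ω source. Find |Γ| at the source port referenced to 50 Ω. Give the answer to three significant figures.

|Γ| ≈ 0.643

λ = v/f = 0.78·c / 321 MHz = 0.729 m
βl = 2π·l/λ = 2π × 0.065 = 23.4°
tan(βl) = 0.433
Z_in = Z_0·(Z_L + jZ_0·tanβl)/(Z_0 + jZ_L·tanβl) = 41.6 − j76 Ω
Γ_s = (Z_in − Z_s)/(Z_in + Z_s) = (-8.42 − j76)/(91.6 − j76), |Γ_s| = 0.643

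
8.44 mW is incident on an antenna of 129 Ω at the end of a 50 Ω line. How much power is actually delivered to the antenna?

P_delivered ≈ 6.8 mW

Γ = (129 − 50)/(129 + 50) = 0.441
|Γ|² = 0.195
P_refl = |Γ|²·P_inc = 1.64 mW, P_del = (1 − |Γ|²)·P_inc = 6.8 mW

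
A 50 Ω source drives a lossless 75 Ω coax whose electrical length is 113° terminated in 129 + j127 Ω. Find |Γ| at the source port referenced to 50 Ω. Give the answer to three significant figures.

tan(βl) = -2.36
Z_in = Z_0·(Z_L + jZ_0·tanβl)/(Z_0 + jZ_L·tanβl) = 20.5 + j6.65 Ω
Γ_s = (Z_in − Z_s)/(Z_in + Z_s) = (-29.5 + j6.65)/(70.5 + j6.65), |Γ_s| = 0.428

|Γ| ≈ 0.428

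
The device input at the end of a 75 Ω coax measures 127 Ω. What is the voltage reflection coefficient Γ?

Γ = (Z_L − Z_0)/(Z_L + Z_0) = (127 − 75)/(127 + 75) = 52/202

Γ = 0.257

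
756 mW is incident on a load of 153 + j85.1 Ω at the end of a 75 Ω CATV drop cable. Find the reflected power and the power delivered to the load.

|Γ| = |(78 + j85.1)/(228 + j85.1)| = 0.474
|Γ|² = 0.225
P_refl = |Γ|²·P_inc = 170 mW, P_del = (1 − |Γ|²)·P_inc = 586 mW

P_reflected ≈ 170 mW; P_delivered ≈ 586 mW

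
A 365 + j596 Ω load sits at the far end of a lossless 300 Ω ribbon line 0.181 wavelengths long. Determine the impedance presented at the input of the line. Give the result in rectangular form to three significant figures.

Z_in ≈ 117 − j285 Ω

βl = 2π × 0.181 = 65.2°
tan(βl) = tan(65.2°) = 2.16
Z_in = Z_0·(Z_L + jZ_0·tanβl)/(Z_0 + jZ_L·tanβl)
     = 300·(365 + j1240)/(-988 + j788)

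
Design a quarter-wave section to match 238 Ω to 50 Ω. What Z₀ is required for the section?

Z_qwt = √(Z_0·R_L) = √(50 × 238) = √11900

Z_qwt ≈ 109 Ω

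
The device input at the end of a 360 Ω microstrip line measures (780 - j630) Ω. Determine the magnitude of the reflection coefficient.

|Γ| ≈ 0.581

Γ = (Z_L − Z_0)/(Z_L + Z_0) = (420 − j630)/(1140 − j630)
|Γ| = 757/1300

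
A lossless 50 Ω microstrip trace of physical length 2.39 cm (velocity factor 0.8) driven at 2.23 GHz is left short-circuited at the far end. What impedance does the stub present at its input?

Z_in ≈ +j282 Ω

λ = v/f = 0.8·c / 2.23 GHz = 0.108 m
βl = 2π·l/λ = 2π × 0.222 = 79.9°
tan(βl) = 5.64
For a short-circuited stub, Z_in = jZ_0·tan(βl)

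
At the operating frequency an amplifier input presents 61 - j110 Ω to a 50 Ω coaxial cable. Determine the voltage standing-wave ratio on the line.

VSWR ≈ 5.84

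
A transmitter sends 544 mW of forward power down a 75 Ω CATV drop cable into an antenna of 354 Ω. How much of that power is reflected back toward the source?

P_reflected ≈ 230 mW

Γ = (354 − 75)/(354 + 75) = 0.65
|Γ|² = 0.423
P_refl = |Γ|²·P_inc = 230 mW, P_del = (1 − |Γ|²)·P_inc = 314 mW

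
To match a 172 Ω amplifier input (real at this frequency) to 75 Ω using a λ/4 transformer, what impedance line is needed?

Z_qwt = √(Z_0·R_L) = √(75 × 172) = √12900

Z_qwt ≈ 114 Ω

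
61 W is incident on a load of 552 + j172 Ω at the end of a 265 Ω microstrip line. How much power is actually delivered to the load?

P_delivered ≈ 51.2 W

|Γ| = |(287 + j172)/(817 + j172)| = 0.401
|Γ|² = 0.161
P_refl = |Γ|²·P_inc = 9.8 W, P_del = (1 − |Γ|²)·P_inc = 51.2 W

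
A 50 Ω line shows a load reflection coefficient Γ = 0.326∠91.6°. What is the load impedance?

Z_L ≈ 39.7 + j29 Ω

Z_L = Z_0·(1 + Γ)/(1 − Γ) = 50·(0.991 + j0.326)/(1.01 − j0.326)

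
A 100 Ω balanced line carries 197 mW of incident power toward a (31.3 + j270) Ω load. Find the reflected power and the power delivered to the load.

P_reflected ≈ 170 mW; P_delivered ≈ 27.4 mW

|Γ| = |(-68.7 + j270)/(131.3 + j270)| = 0.928
|Γ|² = 0.861
P_refl = |Γ|²·P_inc = 170 mW, P_del = (1 − |Γ|²)·P_inc = 27.4 mW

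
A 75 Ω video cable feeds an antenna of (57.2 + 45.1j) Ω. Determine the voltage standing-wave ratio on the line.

Γ = (Z_L − Z_0)/(Z_L + Z_0) = (-17.8 + j45.1)/(132.2 + j45.1)
|Γ| = 48.5/140 = 0.347
VSWR = (1 + |Γ|)/(1 − |Γ|) = 1.35/0.653

VSWR ≈ 2.06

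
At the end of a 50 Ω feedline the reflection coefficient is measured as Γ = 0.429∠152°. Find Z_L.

Z_L ≈ 21 + j10.4 Ω

Z_L = Z_0·(1 + Γ)/(1 − Γ) = 50·(0.621 + j0.201)/(1.38 − j0.201)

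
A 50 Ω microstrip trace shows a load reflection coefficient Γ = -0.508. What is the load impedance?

Z_L ≈ 16.3 Ω

Z_L = Z_0·(1 + Γ)/(1 − Γ) = 50·(0.492)/(1.51)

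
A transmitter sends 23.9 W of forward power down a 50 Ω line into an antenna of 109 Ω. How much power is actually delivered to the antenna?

P_delivered ≈ 20.6 W

Γ = (109 − 50)/(109 + 50) = 0.371
|Γ|² = 0.138
P_refl = |Γ|²·P_inc = 3.29 W, P_del = (1 − |Γ|²)·P_inc = 20.6 W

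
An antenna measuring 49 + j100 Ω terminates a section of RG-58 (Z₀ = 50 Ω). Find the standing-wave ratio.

VSWR ≈ 5.91

Γ = (Z_L − Z_0)/(Z_L + Z_0) = (-1 + j100)/(99 + j100)
|Γ| = 100/141 = 0.711
VSWR = (1 + |Γ|)/(1 − |Γ|) = 1.71/0.289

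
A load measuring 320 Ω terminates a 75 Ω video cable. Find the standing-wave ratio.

For a purely resistive load, VSWR = R_L/Z_0 or Z_0/R_L (whichever > 1) = 320/75

VSWR ≈ 4.27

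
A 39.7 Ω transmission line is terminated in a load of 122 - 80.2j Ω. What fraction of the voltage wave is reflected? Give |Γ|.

Γ = (Z_L − Z_0)/(Z_L + Z_0) = (82.3 − j80.2)/(161.7 − j80.2)
|Γ| = 115/180

|Γ| ≈ 0.637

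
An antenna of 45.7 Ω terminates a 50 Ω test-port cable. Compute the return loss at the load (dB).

RL ≈ 26.9 dB

Γ = (45.7 − 50)/(45.7 + 50) = -0.0449
RL = −20·log₁₀|Γ| = −20·log₁₀(0.0449)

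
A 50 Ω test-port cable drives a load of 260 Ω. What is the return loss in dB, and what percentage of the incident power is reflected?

Γ = (260 − 50)/(260 + 50) = 0.677
RL = −20·log₁₀(0.677) = 3.38 dB
P_refl/P_inc = |Γ|² = 0.459

RL ≈ 3.38 dB; 45.9% of incident power reflected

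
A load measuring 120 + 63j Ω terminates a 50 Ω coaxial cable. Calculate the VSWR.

VSWR ≈ 3.16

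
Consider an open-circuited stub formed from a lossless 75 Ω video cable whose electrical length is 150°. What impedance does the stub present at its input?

tan(βl) = -0.577
For an open-circuited stub, Z_in = −jZ_0·cot(βl) = −jZ_0/tan(βl)

Z_in ≈ +j130 Ω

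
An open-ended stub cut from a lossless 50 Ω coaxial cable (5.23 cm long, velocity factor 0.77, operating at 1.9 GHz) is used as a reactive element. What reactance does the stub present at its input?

X_in ≈ 107 Ω (inductive)

λ = v/f = 0.77·c / 1.9 GHz = 0.122 m
βl = 2π·l/λ = 2π × 0.43 = 155°
tan(βl) = -0.469
For an open-ended stub, Z_in = −jZ_0·cot(βl) = −jZ_0/tan(βl)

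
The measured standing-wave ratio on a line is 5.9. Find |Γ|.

|Γ| = (S − 1)/(S + 1) = (5.9 − 1)/(5.9 + 1) = 4.9/6.9

|Γ| ≈ 0.71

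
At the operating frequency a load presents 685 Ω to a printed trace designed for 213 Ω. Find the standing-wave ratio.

Γ = (685 − 213)/(685 + 213) = 0.526
VSWR = (1 + 0.526)/(1 − 0.526)

VSWR ≈ 3.22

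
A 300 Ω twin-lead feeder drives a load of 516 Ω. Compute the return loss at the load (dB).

Γ = (516 − 300)/(516 + 300) = 0.265
RL = −20·log₁₀|Γ| = −20·log₁₀(0.265)

RL ≈ 11.5 dB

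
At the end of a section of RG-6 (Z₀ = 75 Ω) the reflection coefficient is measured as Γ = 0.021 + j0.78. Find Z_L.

Z_L ≈ 18.7 + j74.7 Ω

Z_L = Z_0·(1 + Γ)/(1 − Γ) = 75·(1.02 + j0.78)/(0.979 − j0.78)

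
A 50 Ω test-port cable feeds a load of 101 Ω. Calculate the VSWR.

Γ = (101 − 50)/(101 + 50) = 0.338
VSWR = (1 + 0.338)/(1 − 0.338)

VSWR ≈ 2.02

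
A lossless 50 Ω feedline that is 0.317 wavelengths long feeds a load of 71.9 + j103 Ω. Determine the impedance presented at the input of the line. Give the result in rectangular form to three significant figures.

Z_in ≈ 10.3 + j4.37 Ω

βl = 2π × 0.317 = 114°
tan(βl) = tan(114°) = -2.23
Z_in = Z_0·(Z_L + jZ_0·tanβl)/(Z_0 + jZ_L·tanβl)
     = 50·(71.9 − j8.67)/(280 − j161)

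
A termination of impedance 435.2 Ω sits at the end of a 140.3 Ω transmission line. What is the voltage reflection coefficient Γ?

Γ = 0.512

Γ = (Z_L − Z_0)/(Z_L + Z_0) = (435.2 − 140.3)/(435.2 + 140.3) = 294.9/575.5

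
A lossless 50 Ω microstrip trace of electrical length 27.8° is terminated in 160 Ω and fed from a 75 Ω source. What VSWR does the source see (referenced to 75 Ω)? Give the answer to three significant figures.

tan(βl) = 0.527
Z_in = Z_0·(Z_L + jZ_0·tanβl)/(Z_0 + jZ_L·tanβl) = 53.2 − j63.3 Ω
Γ_s = (Z_in − Z_s)/(Z_in + Z_s) = (-21.8 − j63.3)/(128 − j63.3), |Γ_s| = 0.469
VSWR = (1 + |Γ_s|)/(1 − |Γ_s|)

VSWR ≈ 2.76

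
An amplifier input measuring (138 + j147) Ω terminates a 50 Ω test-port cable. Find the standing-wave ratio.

Γ = (Z_L − Z_0)/(Z_L + Z_0) = (88 + j147)/(188 + j147)
|Γ| = 171/239 = 0.718
VSWR = (1 + |Γ|)/(1 − |Γ|) = 1.72/0.282

VSWR ≈ 6.09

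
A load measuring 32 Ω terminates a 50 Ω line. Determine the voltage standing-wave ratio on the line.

VSWR ≈ 1.56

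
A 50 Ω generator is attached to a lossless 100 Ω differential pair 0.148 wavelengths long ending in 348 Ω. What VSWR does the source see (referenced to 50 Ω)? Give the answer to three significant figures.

βl = 2π × 0.148 = 53.3°
tan(βl) = 1.34
Z_in = Z_0·(Z_L + jZ_0·tanβl)/(Z_0 + jZ_L·tanβl) = 42.8 − j65.4 Ω
Γ_s = (Z_in − Z_s)/(Z_in + Z_s) = (-7.24 − j65.4)/(92.8 − j65.4), |Γ_s| = 0.58
VSWR = (1 + |Γ_s|)/(1 − |Γ_s|)

VSWR ≈ 3.76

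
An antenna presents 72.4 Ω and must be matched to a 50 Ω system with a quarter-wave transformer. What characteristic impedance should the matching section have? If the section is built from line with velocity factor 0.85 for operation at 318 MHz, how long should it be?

Z_qwt = √(Z_0·R_L) = √(50 × 72.4) = √3620
λ = 0.85·c/f = 0.802 m, so l = λ/4 = 0.2 m

Z_qwt ≈ 60.2 Ω; length ≈ 20 cm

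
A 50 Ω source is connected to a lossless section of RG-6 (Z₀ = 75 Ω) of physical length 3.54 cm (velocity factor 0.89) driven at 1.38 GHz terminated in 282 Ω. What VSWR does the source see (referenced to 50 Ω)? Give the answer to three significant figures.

λ = v/f = 0.89·c / 1.38 GHz = 0.193 m
βl = 2π·l/λ = 2π × 0.183 = 65.9°
tan(βl) = 2.23
Z_in = Z_0·(Z_L + jZ_0·tanβl)/(Z_0 + jZ_L·tanβl) = 23.6 − j30.8 Ω
Γ_s = (Z_in − Z_s)/(Z_in + Z_s) = (-26.4 − j30.8)/(73.6 − j30.8), |Γ_s| = 0.508
VSWR = (1 + |Γ_s|)/(1 − |Γ_s|)

VSWR ≈ 3.07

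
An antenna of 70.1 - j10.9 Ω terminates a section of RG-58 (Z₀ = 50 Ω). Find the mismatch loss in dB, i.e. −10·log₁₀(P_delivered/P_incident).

mismatch loss ≈ 0.159 dB

Γ = (20.1 − j10.9)/(120.1 − j10.9), |Γ| = 0.19
|Γ|² = 0.036, so P_del/P_inc = 1 − |Γ|² = 0.964
ML = −10·log₁₀(1 − |Γ|²)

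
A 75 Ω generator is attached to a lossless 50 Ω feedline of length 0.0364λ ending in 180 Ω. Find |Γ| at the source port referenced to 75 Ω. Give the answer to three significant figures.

|Γ| ≈ 0.44

βl = 2π × 0.0364 = 13.1°
tan(βl) = 0.233
Z_in = Z_0·(Z_L + jZ_0·tanβl)/(Z_0 + jZ_L·tanβl) = 111 − j81.8 Ω
Γ_s = (Z_in − Z_s)/(Z_in + Z_s) = (36.5 − j81.8)/(186 − j81.8), |Γ_s| = 0.44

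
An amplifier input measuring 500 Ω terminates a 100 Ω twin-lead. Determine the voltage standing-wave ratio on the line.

VSWR ≈ 5

Γ = (500 − 100)/(500 + 100) = 0.667
VSWR = (1 + 0.667)/(1 − 0.667)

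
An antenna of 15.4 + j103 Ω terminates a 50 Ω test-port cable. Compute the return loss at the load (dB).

RL ≈ 1.01 dB

Γ = (-34.6 + j103)/(65.4 + j103), |Γ| = 0.891
RL = −20·log₁₀|Γ| = −20·log₁₀(0.891)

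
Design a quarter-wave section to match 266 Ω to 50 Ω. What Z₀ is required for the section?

Z_qwt = √(Z_0·R_L) = √(50 × 266) = √13300

Z_qwt ≈ 115 Ω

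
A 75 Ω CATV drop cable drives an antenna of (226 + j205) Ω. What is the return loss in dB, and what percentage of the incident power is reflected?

RL ≈ 3.11 dB; 48.9% of incident power reflected

Γ = (151 + j205)/(301 + j205), |Γ| = 0.699
RL = −20·log₁₀(0.699) = 3.11 dB
P_refl/P_inc = |Γ|² = 0.489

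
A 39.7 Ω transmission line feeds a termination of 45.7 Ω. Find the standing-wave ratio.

VSWR ≈ 1.15

Γ = (45.7 − 39.7)/(45.7 + 39.7) = 0.0703
VSWR = (1 + 0.0703)/(1 − 0.0703)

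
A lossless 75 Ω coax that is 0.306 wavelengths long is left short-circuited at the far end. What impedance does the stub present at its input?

Z_in ≈ −j204 Ω

βl = 2π × 0.306 = 110°
tan(βl) = -2.72
For a short-circuited stub, Z_in = jZ_0·tan(βl)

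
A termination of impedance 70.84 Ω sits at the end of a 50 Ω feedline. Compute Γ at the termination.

Γ = (Z_L − Z_0)/(Z_L + Z_0) = (70.84 − 50)/(70.84 + 50) = 20.84/120.8

Γ = 0.172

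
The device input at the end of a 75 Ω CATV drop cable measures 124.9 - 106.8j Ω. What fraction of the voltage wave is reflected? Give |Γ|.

|Γ| ≈ 0.52

Γ = (Z_L − Z_0)/(Z_L + Z_0) = (49.9 − j106.8)/(199.9 − j106.8)
|Γ| = 118/227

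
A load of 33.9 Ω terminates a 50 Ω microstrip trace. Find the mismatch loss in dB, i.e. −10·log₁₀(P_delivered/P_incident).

mismatch loss ≈ 0.163 dB

Γ = (33.9 − 50)/(33.9 + 50) = -0.192
|Γ|² = 0.0368, so P_del/P_inc = 1 − |Γ|² = 0.963
ML = −10·log₁₀(1 − |Γ|²)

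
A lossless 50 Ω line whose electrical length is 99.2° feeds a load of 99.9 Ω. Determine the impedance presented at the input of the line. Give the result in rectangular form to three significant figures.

tan(βl) = tan(99.2°) = -6.17
Z_in = Z_0·(Z_L + jZ_0·tanβl)/(Z_0 + jZ_L·tanβl)
     = 50·(99.9 − j309)/(50 − j617)

Z_in ≈ 25.5 + j6.03 Ω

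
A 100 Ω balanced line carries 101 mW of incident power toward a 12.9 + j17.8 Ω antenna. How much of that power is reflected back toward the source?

|Γ| = |(-87.1 + j17.8)/(112.9 + j17.8)| = 0.778
|Γ|² = 0.605
P_refl = |Γ|²·P_inc = 61.1 mW, P_del = (1 − |Γ|²)·P_inc = 39.9 mW

P_reflected ≈ 61.1 mW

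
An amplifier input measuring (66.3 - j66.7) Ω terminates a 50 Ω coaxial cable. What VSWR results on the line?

Γ = (Z_L − Z_0)/(Z_L + Z_0) = (16.3 − j66.7)/(116.3 − j66.7)
|Γ| = 68.7/134 = 0.512
VSWR = (1 + |Γ|)/(1 − |Γ|) = 1.51/0.488

VSWR ≈ 3.1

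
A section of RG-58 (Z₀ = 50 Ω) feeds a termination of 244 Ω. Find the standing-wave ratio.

VSWR ≈ 4.88

Γ = (244 − 50)/(244 + 50) = 0.66
VSWR = (1 + 0.66)/(1 − 0.66)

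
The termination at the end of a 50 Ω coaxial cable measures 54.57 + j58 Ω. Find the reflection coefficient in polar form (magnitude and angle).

Γ = (Z_L − Z_0)/(Z_L + Z_0) = (4.57 + j58)/(104.6 + j58)
|Γ| = 58.2/120 = 0.487

Γ ≈ 0.487 ∠ 56.5°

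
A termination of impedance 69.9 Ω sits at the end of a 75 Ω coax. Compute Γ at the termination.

Γ = -0.0352

Γ = (Z_L − Z_0)/(Z_L + Z_0) = (69.9 − 75)/(69.9 + 75) = -5.1/144.9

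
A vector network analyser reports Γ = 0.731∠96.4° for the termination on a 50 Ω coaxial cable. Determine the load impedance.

Z_L = Z_0·(1 + Γ)/(1 − Γ) = 50·(0.919 + j0.726)/(1.08 − j0.726)

Z_L ≈ 13.7 + j42.8 Ω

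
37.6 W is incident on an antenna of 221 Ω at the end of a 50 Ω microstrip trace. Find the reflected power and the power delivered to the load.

P_reflected ≈ 15 W; P_delivered ≈ 22.6 W

Γ = (221 − 50)/(221 + 50) = 0.631
|Γ|² = 0.398
P_refl = |Γ|²·P_inc = 15 W, P_del = (1 − |Γ|²)·P_inc = 22.6 W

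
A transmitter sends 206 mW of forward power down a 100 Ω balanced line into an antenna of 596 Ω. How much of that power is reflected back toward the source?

P_reflected ≈ 105 mW

Γ = (596 − 100)/(596 + 100) = 0.713
|Γ|² = 0.508
P_refl = |Γ|²·P_inc = 105 mW, P_del = (1 − |Γ|²)·P_inc = 101 mW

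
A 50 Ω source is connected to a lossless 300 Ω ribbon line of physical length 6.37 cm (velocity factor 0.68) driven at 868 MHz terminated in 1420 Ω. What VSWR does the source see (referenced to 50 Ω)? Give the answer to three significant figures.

λ = v/f = 0.68·c / 868 MHz = 0.235 m
βl = 2π·l/λ = 2π × 0.271 = 97.6°
tan(βl) = -7.52
Z_in = Z_0·(Z_L + jZ_0·tanβl)/(Z_0 + jZ_L·tanβl) = 64.4 + j38.1 Ω
Γ_s = (Z_in − Z_s)/(Z_in + Z_s) = (14.4 + j38.1)/(114 + j38.1), |Γ_s| = 0.338
VSWR = (1 + |Γ_s|)/(1 − |Γ_s|)

VSWR ≈ 2.02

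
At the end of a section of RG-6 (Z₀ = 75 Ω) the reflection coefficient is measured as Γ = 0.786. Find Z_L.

Z_L = Z_0·(1 + Γ)/(1 − Γ) = 75·(1.79)/(0.214)

Z_L ≈ 626 Ω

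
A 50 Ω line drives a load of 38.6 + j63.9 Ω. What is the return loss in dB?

Γ = (-11.4 + j63.9)/(88.6 + j63.9), |Γ| = 0.594
RL = −20·log₁₀|Γ| = −20·log₁₀(0.594)

RL ≈ 4.52 dB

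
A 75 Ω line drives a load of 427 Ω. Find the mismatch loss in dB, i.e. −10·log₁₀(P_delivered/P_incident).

mismatch loss ≈ 2.94 dB

Γ = (427 − 75)/(427 + 75) = 0.701
|Γ|² = 0.492, so P_del/P_inc = 1 − |Γ|² = 0.508
ML = −10·log₁₀(1 − |Γ|²)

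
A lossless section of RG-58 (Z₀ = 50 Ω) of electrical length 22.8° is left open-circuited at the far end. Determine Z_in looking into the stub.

tan(βl) = 0.42
For an open-circuited stub, Z_in = −jZ_0·cot(βl) = −jZ_0/tan(βl)

Z_in ≈ −j119 Ω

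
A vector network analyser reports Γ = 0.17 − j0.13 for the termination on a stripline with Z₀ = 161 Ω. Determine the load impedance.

Z_L ≈ 218 − j59.3 Ω

Z_L = Z_0·(1 + Γ)/(1 − Γ) = 161·(1.17 − j0.13)/(0.83 + j0.13)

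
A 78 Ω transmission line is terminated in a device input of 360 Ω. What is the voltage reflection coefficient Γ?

Γ = 0.644

Γ = (Z_L − Z_0)/(Z_L + Z_0) = (360 − 78)/(360 + 78) = 282/438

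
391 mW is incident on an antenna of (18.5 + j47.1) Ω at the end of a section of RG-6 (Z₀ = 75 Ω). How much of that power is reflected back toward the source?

|Γ| = |(-56.5 + j47.1)/(93.5 + j47.1)| = 0.703
|Γ|² = 0.494
P_refl = |Γ|²·P_inc = 193 mW, P_del = (1 − |Γ|²)·P_inc = 198 mW

P_reflected ≈ 193 mW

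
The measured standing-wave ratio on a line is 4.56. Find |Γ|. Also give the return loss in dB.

|Γ| ≈ 0.64; return loss ≈ 3.87 dB

|Γ| = (S − 1)/(S + 1) = (4.56 − 1)/(4.56 + 1) = 3.56/5.56
RL = −20·log₁₀|Γ| = −20·log₁₀(0.64)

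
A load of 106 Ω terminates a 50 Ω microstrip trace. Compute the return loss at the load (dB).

RL ≈ 8.9 dB

Γ = (106 − 50)/(106 + 50) = 0.359
RL = −20·log₁₀|Γ| = −20·log₁₀(0.359)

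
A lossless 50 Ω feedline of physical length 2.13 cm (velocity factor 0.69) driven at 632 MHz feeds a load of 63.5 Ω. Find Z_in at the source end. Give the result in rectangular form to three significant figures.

λ = v/f = 0.69·c / 632 MHz = 0.328 m
βl = 2π·l/λ = 2π × 0.065 = 23.4°
tan(βl) = tan(23.4°) = 0.433
Z_in = Z_0·(Z_L + jZ_0·tanβl)/(Z_0 + jZ_L·tanβl)
     = 50·(63.5 + j21.6)/(50 + j27.5)

Z_in ≈ 57.9 − j10.2 Ω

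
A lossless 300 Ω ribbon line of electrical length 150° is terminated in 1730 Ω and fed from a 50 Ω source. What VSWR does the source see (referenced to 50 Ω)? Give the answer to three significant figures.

VSWR ≈ 26.4

tan(βl) = -0.577
Z_in = Z_0·(Z_L + jZ_0·tanβl)/(Z_0 + jZ_L·tanβl) = 191 + j462 Ω
Γ_s = (Z_in − Z_s)/(Z_in + Z_s) = (141 + j462)/(241 + j462), |Γ_s| = 0.927
VSWR = (1 + |Γ_s|)/(1 − |Γ_s|)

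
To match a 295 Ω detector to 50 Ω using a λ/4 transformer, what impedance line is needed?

Z_qwt = √(Z_0·R_L) = √(50 × 295) = √14750

Z_qwt ≈ 121 Ω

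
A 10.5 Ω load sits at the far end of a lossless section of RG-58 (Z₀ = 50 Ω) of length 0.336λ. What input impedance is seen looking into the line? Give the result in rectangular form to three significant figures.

Z_in ≈ 35.3 − j71 Ω

βl = 2π × 0.336 = 121°
tan(βl) = tan(121°) = -1.67
Z_in = Z_0·(Z_L + jZ_0·tanβl)/(Z_0 + jZ_L·tanβl)
     = 50·(10.5 − j83.3)/(50 − j17.5)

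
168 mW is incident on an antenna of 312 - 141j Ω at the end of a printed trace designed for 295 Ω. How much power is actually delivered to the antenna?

|Γ| = |(17 − j141)/(607 − j141)| = 0.228
|Γ|² = 0.0519
P_refl = |Γ|²·P_inc = 8.73 mW, P_del = (1 − |Γ|²)·P_inc = 159 mW

P_delivered ≈ 159 mW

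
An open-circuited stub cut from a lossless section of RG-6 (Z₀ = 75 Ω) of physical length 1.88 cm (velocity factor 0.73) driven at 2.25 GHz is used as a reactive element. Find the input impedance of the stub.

λ = v/f = 0.73·c / 2.25 GHz = 0.0973 m
βl = 2π·l/λ = 2π × 0.193 = 69.5°
tan(βl) = 2.68
For an open-circuited stub, Z_in = −jZ_0·cot(βl) = −jZ_0/tan(βl)

Z_in ≈ −j28 Ω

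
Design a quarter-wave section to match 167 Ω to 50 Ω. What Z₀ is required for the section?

Z_qwt = √(Z_0·R_L) = √(50 × 167) = √8350

Z_qwt ≈ 91.4 Ω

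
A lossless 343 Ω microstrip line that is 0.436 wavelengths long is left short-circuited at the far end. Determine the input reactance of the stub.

X_in ≈ -146 Ω (capacitive)

βl = 2π × 0.436 = 157°
tan(βl) = -0.425
For a short-circuited stub, Z_in = jZ_0·tan(βl)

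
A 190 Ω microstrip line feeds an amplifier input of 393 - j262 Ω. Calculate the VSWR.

VSWR ≈ 3.15

Γ = (Z_L − Z_0)/(Z_L + Z_0) = (203 − j262)/(583 − j262)
|Γ| = 331/639 = 0.519
VSWR = (1 + |Γ|)/(1 − |Γ|) = 1.52/0.481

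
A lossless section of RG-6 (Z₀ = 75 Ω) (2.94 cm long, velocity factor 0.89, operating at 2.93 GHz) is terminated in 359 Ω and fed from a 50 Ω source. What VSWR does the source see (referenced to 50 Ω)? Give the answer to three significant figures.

λ = v/f = 0.89·c / 2.93 GHz = 0.0911 m
βl = 2π·l/λ = 2π × 0.323 = 116°
tan(βl) = -2.04
Z_in = Z_0·(Z_L + jZ_0·tanβl)/(Z_0 + jZ_L·tanβl) = 19.2 + j34.8 Ω
Γ_s = (Z_in − Z_s)/(Z_in + Z_s) = (-30.8 + j34.8)/(69.2 + j34.8), |Γ_s| = 0.6
VSWR = (1 + |Γ_s|)/(1 − |Γ_s|)

VSWR ≈ 3.99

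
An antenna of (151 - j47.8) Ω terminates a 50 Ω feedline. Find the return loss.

Γ = (101 − j47.8)/(201 − j47.8), |Γ| = 0.541
RL = −20·log₁₀|Γ| = −20·log₁₀(0.541)

RL ≈ 5.34 dB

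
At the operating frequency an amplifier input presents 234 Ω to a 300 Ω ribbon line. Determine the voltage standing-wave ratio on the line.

VSWR ≈ 1.28

Γ = (234 − 300)/(234 + 300) = -0.124
VSWR = (1 + 0.124)/(1 − 0.124)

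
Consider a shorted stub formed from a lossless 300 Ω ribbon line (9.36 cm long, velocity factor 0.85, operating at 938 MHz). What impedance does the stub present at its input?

λ = v/f = 0.85·c / 938 MHz = 0.272 m
βl = 2π·l/λ = 2π × 0.344 = 124°
tan(βl) = -1.49
For a shorted stub, Z_in = jZ_0·tan(βl)

Z_in ≈ −j446 Ω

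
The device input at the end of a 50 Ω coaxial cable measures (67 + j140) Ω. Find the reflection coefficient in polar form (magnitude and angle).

Γ = (Z_L − Z_0)/(Z_L + Z_0) = (17 + j140)/(117 + j140)
|Γ| = 141/182 = 0.773

Γ ≈ 0.773 ∠ 33°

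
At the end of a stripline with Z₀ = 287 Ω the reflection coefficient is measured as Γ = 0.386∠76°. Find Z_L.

Z_L ≈ 254 + j223 Ω

Z_L = Z_0·(1 + Γ)/(1 − Γ) = 287·(1.09 + j0.375)/(0.907 − j0.375)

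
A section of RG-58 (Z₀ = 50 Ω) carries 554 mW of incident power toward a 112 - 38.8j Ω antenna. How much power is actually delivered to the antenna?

|Γ| = |(62 − j38.8)/(162 − j38.8)| = 0.439
|Γ|² = 0.193
P_refl = |Γ|²·P_inc = 107 mW, P_del = (1 − |Γ|²)·P_inc = 447 mW

P_delivered ≈ 447 mW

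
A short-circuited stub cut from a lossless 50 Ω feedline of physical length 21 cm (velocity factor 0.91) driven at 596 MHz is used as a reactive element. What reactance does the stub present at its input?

X_in ≈ -13.4 Ω (capacitive)

λ = v/f = 0.91·c / 596 MHz = 0.458 m
βl = 2π·l/λ = 2π × 0.458 = 165°
tan(βl) = -0.267
For a short-circuited stub, Z_in = jZ_0·tan(βl)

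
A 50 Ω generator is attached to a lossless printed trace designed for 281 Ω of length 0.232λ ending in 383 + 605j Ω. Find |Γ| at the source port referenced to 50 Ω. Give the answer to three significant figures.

|Γ| ≈ 0.751

βl = 2π × 0.232 = 83.5°
tan(βl) = 8.8
Z_in = Z_0·(Z_L + jZ_0·tanβl)/(Z_0 + jZ_L·tanβl) = 64.5 − j128 Ω
Γ_s = (Z_in − Z_s)/(Z_in + Z_s) = (14.5 − j128)/(114 − j128), |Γ_s| = 0.751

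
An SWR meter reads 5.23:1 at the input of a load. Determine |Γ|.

|Γ| ≈ 0.679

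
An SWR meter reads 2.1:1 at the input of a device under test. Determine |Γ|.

|Γ| ≈ 0.355

|Γ| = (S − 1)/(S + 1) = (2.1 − 1)/(2.1 + 1) = 1.1/3.1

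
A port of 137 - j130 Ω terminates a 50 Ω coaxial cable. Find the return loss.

RL ≈ 3.26 dB

Γ = (87 − j130)/(187 − j130), |Γ| = 0.687
RL = −20·log₁₀|Γ| = −20·log₁₀(0.687)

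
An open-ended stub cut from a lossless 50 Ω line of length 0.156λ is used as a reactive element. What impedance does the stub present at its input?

βl = 2π × 0.156 = 56.2°
tan(βl) = 1.49
For an open-ended stub, Z_in = −jZ_0·cot(βl) = −jZ_0/tan(βl)

Z_in ≈ −j33.5 Ω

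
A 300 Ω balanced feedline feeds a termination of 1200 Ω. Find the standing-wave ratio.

For a purely resistive load, VSWR = R_L/Z_0 or Z_0/R_L (whichever > 1) = 1200/300

VSWR ≈ 4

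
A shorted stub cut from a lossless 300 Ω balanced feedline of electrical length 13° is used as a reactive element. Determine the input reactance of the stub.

X_in ≈ 69.3 Ω (inductive)

tan(βl) = 0.231
For a shorted stub, Z_in = jZ_0·tan(βl)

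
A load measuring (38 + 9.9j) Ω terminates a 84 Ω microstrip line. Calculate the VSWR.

Γ = (Z_L − Z_0)/(Z_L + Z_0) = (-46 + j9.9)/(122 + j9.9)
|Γ| = 47.1/122 = 0.384
VSWR = (1 + |Γ|)/(1 − |Γ|) = 1.38/0.616

VSWR ≈ 2.25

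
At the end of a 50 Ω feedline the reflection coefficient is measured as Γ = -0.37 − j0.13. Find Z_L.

Z_L ≈ 22.3 − j6.86 Ω

Z_L = Z_0·(1 + Γ)/(1 − Γ) = 50·(0.63 − j0.13)/(1.37 + j0.13)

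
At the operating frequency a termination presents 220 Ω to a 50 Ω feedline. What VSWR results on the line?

For a purely resistive load, VSWR = R_L/Z_0 or Z_0/R_L (whichever > 1) = 220/50

VSWR ≈ 4.4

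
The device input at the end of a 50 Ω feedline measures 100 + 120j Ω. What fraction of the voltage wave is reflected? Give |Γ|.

|Γ| ≈ 0.677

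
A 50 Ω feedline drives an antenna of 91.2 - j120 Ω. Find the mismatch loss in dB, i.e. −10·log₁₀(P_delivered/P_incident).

mismatch loss ≈ 2.75 dB

Γ = (41.2 − j120)/(141.2 − j120), |Γ| = 0.685
|Γ|² = 0.469, so P_del/P_inc = 1 − |Γ|² = 0.531
ML = −10·log₁₀(1 − |Γ|²)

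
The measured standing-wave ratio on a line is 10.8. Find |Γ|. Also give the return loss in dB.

|Γ| = (S − 1)/(S + 1) = (10.8 − 1)/(10.8 + 1) = 9.8/11.8
RL = −20·log₁₀|Γ| = −20·log₁₀(0.831)

|Γ| ≈ 0.831; return loss ≈ 1.61 dB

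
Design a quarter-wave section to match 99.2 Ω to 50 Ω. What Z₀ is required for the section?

Z_qwt ≈ 70.4 Ω

Z_qwt = √(Z_0·R_L) = √(50 × 99.2) = √4960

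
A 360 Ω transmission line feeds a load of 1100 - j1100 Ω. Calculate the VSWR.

VSWR ≈ 6.28

Γ = (Z_L − Z_0)/(Z_L + Z_0) = (740 − j1100)/(1460 − j1100)
|Γ| = 1330/1830 = 0.725
VSWR = (1 + |Γ|)/(1 − |Γ|) = 1.73/0.275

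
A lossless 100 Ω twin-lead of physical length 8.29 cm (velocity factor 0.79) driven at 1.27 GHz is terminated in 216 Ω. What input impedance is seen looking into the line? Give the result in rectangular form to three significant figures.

Z_in ≈ 151 + j82.5 Ω

λ = v/f = 0.79·c / 1.27 GHz = 0.187 m
βl = 2π·l/λ = 2π × 0.444 = 160°
tan(βl) = tan(160°) = -0.365
Z_in = Z_0·(Z_L + jZ_0·tanβl)/(Z_0 + jZ_L·tanβl)
     = 100·(216 − j36.5)/(100 − j78.9)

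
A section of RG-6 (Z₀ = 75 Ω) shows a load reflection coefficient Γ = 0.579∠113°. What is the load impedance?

Z_L = Z_0·(1 + Γ)/(1 − Γ) = 75·(0.774 + j0.533)/(1.23 − j0.533)

Z_L ≈ 27.9 + j44.7 Ω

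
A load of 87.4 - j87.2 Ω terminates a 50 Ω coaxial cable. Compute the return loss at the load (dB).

RL ≈ 4.69 dB

Γ = (37.4 − j87.2)/(137.4 − j87.2), |Γ| = 0.583
RL = −20·log₁₀|Γ| = −20·log₁₀(0.583)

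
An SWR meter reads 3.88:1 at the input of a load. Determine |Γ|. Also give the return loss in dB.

|Γ| = (S − 1)/(S + 1) = (3.88 − 1)/(3.88 + 1) = 2.88/4.88
RL = −20·log₁₀|Γ| = −20·log₁₀(0.59)

|Γ| ≈ 0.59; return loss ≈ 4.58 dB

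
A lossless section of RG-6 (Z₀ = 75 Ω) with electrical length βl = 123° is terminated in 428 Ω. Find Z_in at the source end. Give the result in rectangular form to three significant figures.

Z_in ≈ 18.4 + j46.6 Ω

tan(βl) = tan(123°) = -1.54
Z_in = Z_0·(Z_L + jZ_0·tanβl)/(Z_0 + jZ_L·tanβl)
     = 75·(428 − j115)/(75 − j659)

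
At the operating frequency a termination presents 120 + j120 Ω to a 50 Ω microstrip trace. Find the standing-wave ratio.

Γ = (Z_L − Z_0)/(Z_L + Z_0) = (70 + j120)/(170 + j120)
|Γ| = 139/208 = 0.668
VSWR = (1 + |Γ|)/(1 − |Γ|) = 1.67/0.332

VSWR ≈ 5.02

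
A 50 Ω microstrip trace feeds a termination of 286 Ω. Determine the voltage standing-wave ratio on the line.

VSWR ≈ 5.72

Γ = (286 − 50)/(286 + 50) = 0.702
VSWR = (1 + 0.702)/(1 − 0.702)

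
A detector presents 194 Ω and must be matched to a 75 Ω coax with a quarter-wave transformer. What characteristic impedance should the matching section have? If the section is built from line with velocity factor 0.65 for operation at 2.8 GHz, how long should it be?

Z_qwt = √(Z_0·R_L) = √(75 × 194) = √14550
λ = 0.65·c/f = 0.0696 m, so l = λ/4 = 0.0174 m

Z_qwt ≈ 121 Ω; length ≈ 1.74 cm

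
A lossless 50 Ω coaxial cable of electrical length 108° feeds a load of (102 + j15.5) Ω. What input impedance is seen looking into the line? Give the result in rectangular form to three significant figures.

Z_in ≈ 24.7 + j8.56 Ω

tan(βl) = tan(108°) = -3.08
Z_in = Z_0·(Z_L + jZ_0·tanβl)/(Z_0 + jZ_L·tanβl)
     = 50·(102 − j138)/(97.7 − j314)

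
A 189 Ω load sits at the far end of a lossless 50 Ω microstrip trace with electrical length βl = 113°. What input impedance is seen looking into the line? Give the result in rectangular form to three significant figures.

Z_in ≈ 15.4 + j19.5 Ω

tan(βl) = tan(113°) = -2.36
Z_in = Z_0·(Z_L + jZ_0·tanβl)/(Z_0 + jZ_L·tanβl)
     = 50·(189 − j118)/(50 − j445)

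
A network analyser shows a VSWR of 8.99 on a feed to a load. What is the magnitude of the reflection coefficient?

|Γ| = (S − 1)/(S + 1) = (8.99 − 1)/(8.99 + 1) = 7.99/9.99

|Γ| ≈ 0.8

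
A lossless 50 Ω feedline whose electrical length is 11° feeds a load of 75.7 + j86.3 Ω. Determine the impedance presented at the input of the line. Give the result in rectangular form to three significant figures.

Z_in ≈ 149 + j78.6 Ω

tan(βl) = tan(11°) = 0.194
Z_in = Z_0·(Z_L + jZ_0·tanβl)/(Z_0 + jZ_L·tanβl)
     = 50·(75.7 + j96)/(33.2 + j14.7)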